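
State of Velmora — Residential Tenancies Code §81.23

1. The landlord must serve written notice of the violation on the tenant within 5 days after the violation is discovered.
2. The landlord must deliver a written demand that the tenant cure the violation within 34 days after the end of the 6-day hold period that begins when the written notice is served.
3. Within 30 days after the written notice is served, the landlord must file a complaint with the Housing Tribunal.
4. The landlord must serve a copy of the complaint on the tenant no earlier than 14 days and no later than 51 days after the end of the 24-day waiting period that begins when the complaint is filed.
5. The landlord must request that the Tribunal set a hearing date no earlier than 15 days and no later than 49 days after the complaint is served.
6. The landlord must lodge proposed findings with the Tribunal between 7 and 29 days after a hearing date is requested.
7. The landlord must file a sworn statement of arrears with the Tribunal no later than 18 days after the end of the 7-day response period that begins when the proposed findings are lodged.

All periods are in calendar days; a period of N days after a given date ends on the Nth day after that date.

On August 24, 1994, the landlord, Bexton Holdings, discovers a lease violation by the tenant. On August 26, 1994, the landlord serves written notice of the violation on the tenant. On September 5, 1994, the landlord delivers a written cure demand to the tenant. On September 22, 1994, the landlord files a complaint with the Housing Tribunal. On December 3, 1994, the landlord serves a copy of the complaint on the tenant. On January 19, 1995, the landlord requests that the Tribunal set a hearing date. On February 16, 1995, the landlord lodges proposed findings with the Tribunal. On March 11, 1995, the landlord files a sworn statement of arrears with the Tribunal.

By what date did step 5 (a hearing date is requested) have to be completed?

January 21, 1995

Step 5 runs from December 3, 1994, when the complaint is served. The window is 15–49 days after December 3, 1994; it closes on January 21, 1995.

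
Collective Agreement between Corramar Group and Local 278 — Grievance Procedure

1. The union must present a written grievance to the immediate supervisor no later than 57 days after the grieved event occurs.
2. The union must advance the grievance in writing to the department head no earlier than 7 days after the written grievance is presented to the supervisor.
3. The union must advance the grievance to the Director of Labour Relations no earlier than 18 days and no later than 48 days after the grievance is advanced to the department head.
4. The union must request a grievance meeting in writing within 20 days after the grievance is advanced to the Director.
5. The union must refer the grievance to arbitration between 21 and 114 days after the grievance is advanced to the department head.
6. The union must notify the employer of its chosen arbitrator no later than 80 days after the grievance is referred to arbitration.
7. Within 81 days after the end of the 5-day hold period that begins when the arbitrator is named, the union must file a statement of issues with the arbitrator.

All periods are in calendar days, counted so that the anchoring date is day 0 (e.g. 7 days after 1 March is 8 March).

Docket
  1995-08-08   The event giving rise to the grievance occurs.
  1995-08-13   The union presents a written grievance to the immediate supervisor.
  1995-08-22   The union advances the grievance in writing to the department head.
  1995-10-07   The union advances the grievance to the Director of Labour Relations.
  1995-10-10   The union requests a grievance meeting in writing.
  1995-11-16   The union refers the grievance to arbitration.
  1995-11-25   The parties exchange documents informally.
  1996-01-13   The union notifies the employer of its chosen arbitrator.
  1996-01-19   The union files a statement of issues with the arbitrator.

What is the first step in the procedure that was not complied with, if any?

(1) due by 1995-08-08 + 57 days = 1995-10-04; 1995-08-13 is within that limit.
(2) permitted from 1995-08-13 + 7 days = 1995-08-20 onward; done 1995-08-22 — permitted.
(3) the permitted window runs from 1995-08-22 + 18 = 1995-09-09 to 1995-08-22 + 48 = 1995-10-09; done 1995-10-07 — within the window.
(4) due by 1995-10-07 + 20 days = 1995-10-27; done 1995-10-10 — timely.
(5) the permitted window runs from 1995-08-22 + 21 = 1995-09-12 to 1995-08-22 + 114 = 1995-12-14; done 1995-11-16, which is between those dates.
(6) due by 1995-11-16 + 80 days = 1996-02-04; done 1996-01-13 — timely.
(7) due by 1996-01-18 + 81 days = 1996-04-08; 1996-01-19 is within that limit.

None — every step was satisfied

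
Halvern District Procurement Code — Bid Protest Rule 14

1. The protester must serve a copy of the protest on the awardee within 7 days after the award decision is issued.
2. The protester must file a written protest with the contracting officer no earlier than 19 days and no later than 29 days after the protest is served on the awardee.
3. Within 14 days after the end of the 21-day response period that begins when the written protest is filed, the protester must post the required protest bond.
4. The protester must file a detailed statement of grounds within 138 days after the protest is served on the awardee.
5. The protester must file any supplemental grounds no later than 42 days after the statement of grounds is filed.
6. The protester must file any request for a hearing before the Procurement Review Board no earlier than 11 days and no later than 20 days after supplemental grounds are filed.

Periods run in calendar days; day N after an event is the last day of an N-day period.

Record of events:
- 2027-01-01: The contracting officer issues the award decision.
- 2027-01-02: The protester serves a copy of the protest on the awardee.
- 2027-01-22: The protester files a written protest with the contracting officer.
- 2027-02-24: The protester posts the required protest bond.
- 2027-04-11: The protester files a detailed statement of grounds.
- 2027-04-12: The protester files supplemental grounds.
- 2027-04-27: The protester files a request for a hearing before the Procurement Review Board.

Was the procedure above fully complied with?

Step 1 — counting 7 days from 2027-01-01 (when the award decision is issued) gives a deadline of 2027-01-08; completed 2027-01-02, before the deadline.
Step 2 — 19 and 29 days from 2027-01-02 (when the protest is served on the awardee) are 2027-01-21 and 2027-01-31 respectively; 2027-01-22 falls inside that range.
Step 3 — counting 14 days from 2027-02-12 (end of the 21-day response period, which began when the written protest is filed on 2027-01-22) gives a deadline of 2027-02-26; completed 2027-02-24, before the deadline.
Step 4 — counting 138 days from 2027-01-02 (when the protest is served on the awardee) gives a deadline of 2027-05-20; 2027-04-11 is within that limit.
Step 5 — counting 42 days from 2027-04-11 (when the statement of grounds is filed) gives a deadline of 2027-05-23; 2027-04-12 is within that limit.
Step 6 — 11 and 20 days from 2027-04-12 (when supplemental grounds are filed) are 2027-04-23 and 2027-05-02 respectively; done 2027-04-27 — within the window.

Yes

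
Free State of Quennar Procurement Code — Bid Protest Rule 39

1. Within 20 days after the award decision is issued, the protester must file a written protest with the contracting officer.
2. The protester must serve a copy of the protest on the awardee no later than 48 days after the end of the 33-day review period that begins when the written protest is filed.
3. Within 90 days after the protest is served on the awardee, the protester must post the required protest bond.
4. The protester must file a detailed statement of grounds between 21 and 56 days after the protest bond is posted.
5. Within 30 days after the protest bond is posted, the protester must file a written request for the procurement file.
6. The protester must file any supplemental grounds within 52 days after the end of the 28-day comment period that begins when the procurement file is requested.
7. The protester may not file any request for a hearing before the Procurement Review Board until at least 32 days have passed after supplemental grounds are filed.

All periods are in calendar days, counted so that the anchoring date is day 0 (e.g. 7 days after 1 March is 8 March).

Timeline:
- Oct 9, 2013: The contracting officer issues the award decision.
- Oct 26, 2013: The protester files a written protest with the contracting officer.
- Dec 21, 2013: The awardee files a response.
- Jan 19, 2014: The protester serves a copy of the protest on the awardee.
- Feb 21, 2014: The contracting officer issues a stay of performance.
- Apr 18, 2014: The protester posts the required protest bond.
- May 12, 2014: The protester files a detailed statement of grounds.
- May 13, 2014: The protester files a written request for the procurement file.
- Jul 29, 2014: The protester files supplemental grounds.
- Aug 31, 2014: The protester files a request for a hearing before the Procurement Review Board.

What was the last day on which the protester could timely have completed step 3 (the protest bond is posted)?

Apr 19, 2014

Step 3 runs from Jan 19, 2014, when the protest is served on the awardee. 90 days after Jan 19, 2014 is Apr 19, 2014.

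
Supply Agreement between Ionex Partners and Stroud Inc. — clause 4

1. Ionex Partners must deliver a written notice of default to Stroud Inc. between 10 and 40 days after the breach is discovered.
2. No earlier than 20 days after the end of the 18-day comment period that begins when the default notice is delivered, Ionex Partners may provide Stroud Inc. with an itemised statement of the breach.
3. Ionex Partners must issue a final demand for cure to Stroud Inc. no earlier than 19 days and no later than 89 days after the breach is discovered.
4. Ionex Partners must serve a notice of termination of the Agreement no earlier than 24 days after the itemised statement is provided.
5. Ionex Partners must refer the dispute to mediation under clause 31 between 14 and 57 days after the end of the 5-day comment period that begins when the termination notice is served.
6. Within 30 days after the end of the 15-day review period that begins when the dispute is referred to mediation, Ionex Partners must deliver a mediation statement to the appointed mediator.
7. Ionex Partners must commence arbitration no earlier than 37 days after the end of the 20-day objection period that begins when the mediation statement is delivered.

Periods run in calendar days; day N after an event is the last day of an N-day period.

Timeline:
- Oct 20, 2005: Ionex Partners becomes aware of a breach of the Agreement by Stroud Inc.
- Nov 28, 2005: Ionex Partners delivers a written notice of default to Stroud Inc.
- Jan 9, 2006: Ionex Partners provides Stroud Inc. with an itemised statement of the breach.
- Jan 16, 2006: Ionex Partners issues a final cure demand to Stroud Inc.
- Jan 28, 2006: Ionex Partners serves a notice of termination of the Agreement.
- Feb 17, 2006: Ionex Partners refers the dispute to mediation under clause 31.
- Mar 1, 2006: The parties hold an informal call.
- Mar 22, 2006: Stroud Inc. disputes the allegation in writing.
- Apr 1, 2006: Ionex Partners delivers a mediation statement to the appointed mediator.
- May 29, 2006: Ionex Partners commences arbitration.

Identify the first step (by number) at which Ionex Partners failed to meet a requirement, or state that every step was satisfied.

(1) the permitted window runs from Oct 20, 2005 + 10 = Oct 30, 2005 to Oct 20, 2005 + 40 = Nov 29, 2005; done Nov 28, 2005, which is between those dates.
(2) permitted from Dec 16, 2005 + 20 days = Jan 5, 2006 onward; done Jan 9, 2006 — permitted.
(3) the permitted window runs from Oct 20, 2005 + 19 = Nov 8, 2005 to Oct 20, 2005 + 89 = Jan 17, 2006; done Jan 16, 2006, which is between those dates.
(4) permitted from Jan 9, 2006 + 24 days = Feb 2, 2006 onward; acted on Jan 28, 2006, 5 days prematurely.
No need to go further; step 4 was not satisfied.

Step 4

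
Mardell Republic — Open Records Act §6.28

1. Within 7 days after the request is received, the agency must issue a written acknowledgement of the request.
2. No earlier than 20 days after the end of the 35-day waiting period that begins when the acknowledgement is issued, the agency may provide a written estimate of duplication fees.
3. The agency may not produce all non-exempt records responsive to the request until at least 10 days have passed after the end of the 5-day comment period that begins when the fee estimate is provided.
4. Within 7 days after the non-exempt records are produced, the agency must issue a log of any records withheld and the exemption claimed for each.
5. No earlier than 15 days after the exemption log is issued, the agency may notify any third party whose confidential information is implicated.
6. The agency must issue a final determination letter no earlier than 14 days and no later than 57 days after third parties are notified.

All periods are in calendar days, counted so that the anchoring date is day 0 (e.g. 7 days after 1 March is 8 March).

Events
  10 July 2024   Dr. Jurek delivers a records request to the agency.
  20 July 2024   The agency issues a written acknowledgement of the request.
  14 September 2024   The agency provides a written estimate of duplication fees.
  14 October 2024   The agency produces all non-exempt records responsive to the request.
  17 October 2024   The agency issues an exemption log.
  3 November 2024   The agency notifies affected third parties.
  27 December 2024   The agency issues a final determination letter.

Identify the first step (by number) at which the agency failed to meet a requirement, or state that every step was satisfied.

Step 1

(1) due by 10 July 2024 + 7 days = 17 July 2024; done 20 July 2024 — 3 days late.
The analysis stops there.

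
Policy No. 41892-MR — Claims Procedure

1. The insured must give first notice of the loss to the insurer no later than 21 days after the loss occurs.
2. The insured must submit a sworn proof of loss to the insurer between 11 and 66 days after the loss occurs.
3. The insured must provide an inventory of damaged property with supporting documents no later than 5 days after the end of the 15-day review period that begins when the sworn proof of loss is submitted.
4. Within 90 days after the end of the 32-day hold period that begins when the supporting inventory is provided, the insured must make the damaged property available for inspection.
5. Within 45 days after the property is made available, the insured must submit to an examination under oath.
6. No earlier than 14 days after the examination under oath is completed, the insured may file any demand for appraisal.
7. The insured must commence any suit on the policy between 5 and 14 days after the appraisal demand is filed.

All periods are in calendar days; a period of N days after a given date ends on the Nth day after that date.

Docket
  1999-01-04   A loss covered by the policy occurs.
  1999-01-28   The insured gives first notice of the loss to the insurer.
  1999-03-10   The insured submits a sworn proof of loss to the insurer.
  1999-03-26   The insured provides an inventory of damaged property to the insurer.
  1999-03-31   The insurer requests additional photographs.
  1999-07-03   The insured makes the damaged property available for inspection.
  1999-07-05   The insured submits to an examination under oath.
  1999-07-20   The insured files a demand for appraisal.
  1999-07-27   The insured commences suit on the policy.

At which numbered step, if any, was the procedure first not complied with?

(1) due by 1999-01-04 + 21 days = 1999-01-25; done 1999-01-28 — 3 days late.

Step 1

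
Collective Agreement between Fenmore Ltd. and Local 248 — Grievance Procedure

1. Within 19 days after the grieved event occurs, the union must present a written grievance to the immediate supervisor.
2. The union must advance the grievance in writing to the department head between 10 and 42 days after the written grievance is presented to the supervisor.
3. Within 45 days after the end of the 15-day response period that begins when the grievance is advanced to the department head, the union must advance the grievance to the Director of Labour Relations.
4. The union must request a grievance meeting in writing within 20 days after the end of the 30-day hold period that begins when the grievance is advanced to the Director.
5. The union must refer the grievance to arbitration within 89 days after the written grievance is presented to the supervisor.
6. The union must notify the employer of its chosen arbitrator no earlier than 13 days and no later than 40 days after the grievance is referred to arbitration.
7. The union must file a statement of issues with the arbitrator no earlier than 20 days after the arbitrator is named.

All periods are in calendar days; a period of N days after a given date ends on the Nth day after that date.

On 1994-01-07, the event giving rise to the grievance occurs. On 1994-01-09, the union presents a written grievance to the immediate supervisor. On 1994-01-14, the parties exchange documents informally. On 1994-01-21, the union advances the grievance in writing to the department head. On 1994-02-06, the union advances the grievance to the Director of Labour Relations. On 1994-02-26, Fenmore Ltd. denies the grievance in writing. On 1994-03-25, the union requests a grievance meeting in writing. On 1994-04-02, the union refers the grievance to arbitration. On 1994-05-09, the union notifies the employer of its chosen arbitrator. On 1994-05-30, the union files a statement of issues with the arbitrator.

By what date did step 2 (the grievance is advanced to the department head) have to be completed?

Step 2 runs from 1994-01-09, when the written grievance is presented to the supervisor. The window is 10–42 days after 1994-01-09; it closes on 1994-02-20.

1994-02-20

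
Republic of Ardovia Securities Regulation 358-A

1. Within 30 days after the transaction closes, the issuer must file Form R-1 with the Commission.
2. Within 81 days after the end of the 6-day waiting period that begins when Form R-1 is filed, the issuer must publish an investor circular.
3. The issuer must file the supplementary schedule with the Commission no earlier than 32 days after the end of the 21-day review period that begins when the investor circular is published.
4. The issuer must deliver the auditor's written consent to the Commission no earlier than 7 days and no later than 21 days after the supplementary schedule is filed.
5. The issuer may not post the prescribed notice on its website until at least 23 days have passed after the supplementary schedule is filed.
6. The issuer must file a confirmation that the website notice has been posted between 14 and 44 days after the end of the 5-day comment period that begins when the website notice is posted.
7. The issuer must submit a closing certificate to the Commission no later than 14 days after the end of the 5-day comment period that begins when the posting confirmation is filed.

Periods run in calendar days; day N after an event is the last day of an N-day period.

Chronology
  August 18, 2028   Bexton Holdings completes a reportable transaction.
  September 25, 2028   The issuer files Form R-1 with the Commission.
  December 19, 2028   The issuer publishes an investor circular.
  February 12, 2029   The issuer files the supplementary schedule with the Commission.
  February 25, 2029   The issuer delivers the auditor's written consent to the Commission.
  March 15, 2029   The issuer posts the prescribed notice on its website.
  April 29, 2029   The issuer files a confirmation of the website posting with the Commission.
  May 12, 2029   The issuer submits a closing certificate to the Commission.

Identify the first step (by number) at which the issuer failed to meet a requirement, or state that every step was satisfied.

Step 1

Step 1: 30 days after August 18, 2028 (when the transaction closes) is September 17, 2028; September 25, 2028 misses that deadline by 8 days.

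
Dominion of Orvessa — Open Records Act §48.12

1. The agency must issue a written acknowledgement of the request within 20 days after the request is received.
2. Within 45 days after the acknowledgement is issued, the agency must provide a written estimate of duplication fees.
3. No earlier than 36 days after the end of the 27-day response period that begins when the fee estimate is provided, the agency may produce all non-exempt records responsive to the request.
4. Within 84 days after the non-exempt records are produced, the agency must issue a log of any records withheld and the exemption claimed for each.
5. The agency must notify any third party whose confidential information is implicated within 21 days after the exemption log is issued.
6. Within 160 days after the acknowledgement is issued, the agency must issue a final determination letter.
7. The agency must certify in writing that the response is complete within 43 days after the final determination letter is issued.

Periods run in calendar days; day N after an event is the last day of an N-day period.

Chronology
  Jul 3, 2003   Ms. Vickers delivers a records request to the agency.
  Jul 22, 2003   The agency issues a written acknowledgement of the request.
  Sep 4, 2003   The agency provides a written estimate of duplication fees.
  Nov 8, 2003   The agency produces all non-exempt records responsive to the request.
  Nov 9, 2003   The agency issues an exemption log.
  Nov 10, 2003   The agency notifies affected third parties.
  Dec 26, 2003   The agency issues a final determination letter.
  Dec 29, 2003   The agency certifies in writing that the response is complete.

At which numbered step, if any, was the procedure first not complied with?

None — every step was satisfied

(1) due by Jul 3, 2003 + 20 days = Jul 23, 2003; done Jul 22, 2003 — timely.
(2) due by Jul 22, 2003 + 45 days = Sep 5, 2003; completed Sep 4, 2003, before the deadline.
(3) permitted from Oct 1, 2003 + 36 days = Nov 6, 2003 onward; done Nov 8, 2003, after the minimum wait.
(4) due by Nov 8, 2003 + 84 days = Jan 31, 2004; Nov 9, 2003 is within that limit.
(5) due by Nov 9, 2003 + 21 days = Nov 30, 2003; done Nov 10, 2003 — timely.
(6) due by Jul 22, 2003 + 160 days = Dec 29, 2003; completed Dec 26, 2003, before the deadline.
(7) due by Dec 26, 2003 + 43 days = Feb 7, 2004; Dec 29, 2003 is within that limit.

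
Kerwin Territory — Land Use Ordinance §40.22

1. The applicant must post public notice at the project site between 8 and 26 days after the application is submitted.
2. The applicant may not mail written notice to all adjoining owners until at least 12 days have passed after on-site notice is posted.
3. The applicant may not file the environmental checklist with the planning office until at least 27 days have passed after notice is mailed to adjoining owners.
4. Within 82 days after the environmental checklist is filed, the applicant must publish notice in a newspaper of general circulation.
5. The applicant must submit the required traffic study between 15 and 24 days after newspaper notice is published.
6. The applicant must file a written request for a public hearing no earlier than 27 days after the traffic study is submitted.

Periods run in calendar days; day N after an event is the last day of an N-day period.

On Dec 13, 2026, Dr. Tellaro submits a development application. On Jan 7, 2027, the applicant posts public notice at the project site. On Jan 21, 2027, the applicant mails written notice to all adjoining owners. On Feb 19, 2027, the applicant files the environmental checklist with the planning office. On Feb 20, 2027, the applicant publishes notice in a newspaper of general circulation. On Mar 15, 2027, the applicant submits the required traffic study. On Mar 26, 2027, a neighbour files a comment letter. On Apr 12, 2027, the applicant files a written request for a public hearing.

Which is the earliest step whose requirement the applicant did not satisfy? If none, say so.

None — every step was satisfied

Step 1: the window is 8–26 days after Dec 13, 2026 (when the application is submitted), so Dec 21, 2026 through Jan 8, 2027; done Jan 7, 2027, which is between those dates.
Step 2: the earliest permitted date is 12 days after Jan 7, 2027 (when on-site notice is posted), i.e. Jan 19, 2027; done Jan 21, 2027 — permitted.
Step 3: the earliest permitted date is 27 days after Jan 21, 2027 (when notice is mailed to adjoining owners), i.e. Feb 17, 2027; Feb 19, 2027 is on or after that date.
Step 4: 82 days after Feb 19, 2027 (when the environmental checklist is filed) is May 12, 2027; completed Feb 20, 2027, before the deadline.
Step 5: the window is 15–24 days after Feb 20, 2027 (when newspaper notice is published), so Mar 7, 2027 through Mar 16, 2027; done Mar 15, 2027 — within the window.
Step 6: the earliest permitted date is 27 days after Mar 15, 2027 (when the traffic study is submitted), i.e. Apr 11, 2027; done Apr 12, 2027 — permitted.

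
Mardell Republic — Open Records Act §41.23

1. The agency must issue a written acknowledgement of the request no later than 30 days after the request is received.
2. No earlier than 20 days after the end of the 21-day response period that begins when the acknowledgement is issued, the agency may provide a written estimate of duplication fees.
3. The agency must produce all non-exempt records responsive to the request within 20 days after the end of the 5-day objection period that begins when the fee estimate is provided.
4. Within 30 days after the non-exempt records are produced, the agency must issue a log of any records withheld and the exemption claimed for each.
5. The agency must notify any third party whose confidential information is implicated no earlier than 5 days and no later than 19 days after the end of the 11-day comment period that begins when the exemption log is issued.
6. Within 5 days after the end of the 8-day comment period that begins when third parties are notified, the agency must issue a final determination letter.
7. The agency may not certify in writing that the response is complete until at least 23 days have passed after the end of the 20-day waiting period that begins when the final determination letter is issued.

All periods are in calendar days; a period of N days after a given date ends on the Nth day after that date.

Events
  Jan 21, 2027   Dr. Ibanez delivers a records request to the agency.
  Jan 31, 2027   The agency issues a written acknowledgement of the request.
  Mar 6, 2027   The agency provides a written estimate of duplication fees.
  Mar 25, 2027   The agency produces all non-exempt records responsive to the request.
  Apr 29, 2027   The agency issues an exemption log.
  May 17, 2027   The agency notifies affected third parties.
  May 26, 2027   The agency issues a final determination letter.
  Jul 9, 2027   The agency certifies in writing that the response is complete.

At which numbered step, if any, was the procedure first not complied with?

(1) due by Jan 21, 2027 + 30 days = Feb 20, 2027; completed Jan 31, 2027, before the deadline.
(2) permitted from Feb 21, 2027 + 20 days = Mar 13, 2027 onward; done Mar 6, 2027 — 7 days too early.
Later steps need not be reached.

Step 2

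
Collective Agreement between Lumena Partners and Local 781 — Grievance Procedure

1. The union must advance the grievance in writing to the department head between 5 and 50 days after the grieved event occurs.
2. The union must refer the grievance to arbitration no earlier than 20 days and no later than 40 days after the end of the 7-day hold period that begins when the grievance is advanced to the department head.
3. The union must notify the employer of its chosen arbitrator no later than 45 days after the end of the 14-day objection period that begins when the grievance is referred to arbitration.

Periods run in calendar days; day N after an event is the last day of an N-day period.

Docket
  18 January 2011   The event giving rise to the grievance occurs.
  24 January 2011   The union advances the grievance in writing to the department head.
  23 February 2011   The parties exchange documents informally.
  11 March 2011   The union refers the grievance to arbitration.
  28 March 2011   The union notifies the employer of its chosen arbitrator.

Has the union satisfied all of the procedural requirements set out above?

Step 1 — 5 and 50 days from 18 January 2011 (when the grieved event occurs) are 23 January 2011 and 9 March 2011 respectively; done 24 January 2011 — within the window.
Step 2 — 20 and 40 days from 31 January 2011 (end of the 7-day hold period, which began when the grievance is advanced to the department head on 24 January 2011) are 20 February 2011 and 12 March 2011 respectively; 11 March 2011 falls inside that range.
Step 3 — counting 45 days from 25 March 2011 (end of the 14-day objection period, which began when the grievance is referred to arbitration on 11 March 2011) gives a deadline of 9 May 2011; completed 28 March 2011, before the deadline.

Yes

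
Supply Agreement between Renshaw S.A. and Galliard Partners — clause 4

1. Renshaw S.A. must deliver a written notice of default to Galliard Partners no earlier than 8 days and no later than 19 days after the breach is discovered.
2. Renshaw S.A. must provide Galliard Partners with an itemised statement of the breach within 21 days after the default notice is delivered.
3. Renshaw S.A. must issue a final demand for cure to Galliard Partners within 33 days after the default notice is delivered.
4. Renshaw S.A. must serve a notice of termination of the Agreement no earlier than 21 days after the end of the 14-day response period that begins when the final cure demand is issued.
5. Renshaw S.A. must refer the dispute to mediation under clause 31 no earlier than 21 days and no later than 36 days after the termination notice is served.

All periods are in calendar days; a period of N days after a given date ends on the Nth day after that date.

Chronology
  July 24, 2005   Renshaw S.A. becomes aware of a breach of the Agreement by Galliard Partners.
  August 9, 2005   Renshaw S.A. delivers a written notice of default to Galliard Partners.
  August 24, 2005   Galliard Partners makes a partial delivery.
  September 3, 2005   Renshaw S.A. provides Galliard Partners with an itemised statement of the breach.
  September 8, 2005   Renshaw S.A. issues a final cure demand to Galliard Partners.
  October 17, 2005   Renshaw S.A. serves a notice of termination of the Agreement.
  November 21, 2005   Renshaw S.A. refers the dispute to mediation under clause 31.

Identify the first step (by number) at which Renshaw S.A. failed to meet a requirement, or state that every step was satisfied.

Step 2

Step 1 — 8 and 19 days from July 24, 2005 (when the breach is discovered) are August 1, 2005 and August 12, 2005 respectively; done August 9, 2005, which is between those dates.
Step 2 — counting 21 days from August 9, 2005 (when the default notice is delivered) gives a deadline of August 30, 2005; done September 3, 2005 — 4 days late.
That is the first point of non-compliance.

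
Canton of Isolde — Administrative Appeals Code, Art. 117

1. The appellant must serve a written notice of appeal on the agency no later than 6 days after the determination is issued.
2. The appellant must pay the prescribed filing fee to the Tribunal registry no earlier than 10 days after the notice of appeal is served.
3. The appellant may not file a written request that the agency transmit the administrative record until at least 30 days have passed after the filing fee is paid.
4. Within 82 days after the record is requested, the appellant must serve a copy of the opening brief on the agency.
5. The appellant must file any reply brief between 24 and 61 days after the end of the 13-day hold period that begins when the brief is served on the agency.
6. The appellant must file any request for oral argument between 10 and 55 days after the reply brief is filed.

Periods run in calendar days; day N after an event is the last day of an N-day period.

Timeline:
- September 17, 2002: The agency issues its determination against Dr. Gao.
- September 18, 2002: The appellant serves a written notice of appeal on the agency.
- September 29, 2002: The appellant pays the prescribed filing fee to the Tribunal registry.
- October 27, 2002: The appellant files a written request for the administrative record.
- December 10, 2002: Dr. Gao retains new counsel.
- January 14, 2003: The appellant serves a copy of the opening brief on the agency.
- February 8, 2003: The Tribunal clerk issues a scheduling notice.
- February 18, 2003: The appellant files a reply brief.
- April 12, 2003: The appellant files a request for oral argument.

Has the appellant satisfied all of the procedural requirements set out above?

No

Step 1 — counting 6 days from September 17, 2002 (when the determination is issued) gives a deadline of September 23, 2002; completed September 18, 2002, before the deadline.
Step 2 — must wait 10 days from September 18, 2002 (when the notice of appeal is served), so not before September 28, 2002; done September 29, 2002 — permitted.
Step 3 — must wait 30 days from September 29, 2002 (when the filing fee is paid), so not before October 29, 2002; October 27, 2002 is 2 days before the earliest permitted date.
No need to go further; step 3 was not satisfied.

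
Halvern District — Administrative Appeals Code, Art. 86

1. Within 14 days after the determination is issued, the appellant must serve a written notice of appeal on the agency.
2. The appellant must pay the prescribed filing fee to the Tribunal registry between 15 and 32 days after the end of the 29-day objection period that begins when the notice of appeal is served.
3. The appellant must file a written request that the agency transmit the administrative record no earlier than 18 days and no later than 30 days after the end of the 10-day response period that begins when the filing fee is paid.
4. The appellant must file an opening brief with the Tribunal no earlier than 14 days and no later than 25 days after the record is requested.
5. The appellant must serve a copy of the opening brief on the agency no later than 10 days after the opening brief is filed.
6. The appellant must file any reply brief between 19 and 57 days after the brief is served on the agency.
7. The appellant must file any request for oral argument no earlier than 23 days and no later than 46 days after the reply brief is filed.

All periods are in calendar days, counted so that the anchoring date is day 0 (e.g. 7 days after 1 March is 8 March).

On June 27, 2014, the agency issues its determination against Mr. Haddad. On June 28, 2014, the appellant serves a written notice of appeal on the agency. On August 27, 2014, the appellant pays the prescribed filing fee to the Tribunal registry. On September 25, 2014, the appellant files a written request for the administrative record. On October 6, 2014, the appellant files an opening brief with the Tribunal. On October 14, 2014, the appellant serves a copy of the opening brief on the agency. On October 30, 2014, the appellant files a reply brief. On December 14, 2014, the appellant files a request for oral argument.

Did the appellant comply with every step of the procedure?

No

(1) due by June 27, 2014 + 14 days = July 11, 2014; done June 28, 2014 — timely.
(2) the permitted window runs from July 27, 2014 + 15 = August 11, 2014 to July 27, 2014 + 32 = August 28, 2014; August 27, 2014 falls inside that range.
(3) the permitted window runs from September 6, 2014 + 18 = September 24, 2014 to September 6, 2014 + 30 = October 6, 2014; done September 25, 2014 — within the window.
(4) the permitted window runs from September 25, 2014 + 14 = October 9, 2014 to September 25, 2014 + 25 = October 20, 2014; October 6, 2014 is 3 days too early.
The analysis stops there.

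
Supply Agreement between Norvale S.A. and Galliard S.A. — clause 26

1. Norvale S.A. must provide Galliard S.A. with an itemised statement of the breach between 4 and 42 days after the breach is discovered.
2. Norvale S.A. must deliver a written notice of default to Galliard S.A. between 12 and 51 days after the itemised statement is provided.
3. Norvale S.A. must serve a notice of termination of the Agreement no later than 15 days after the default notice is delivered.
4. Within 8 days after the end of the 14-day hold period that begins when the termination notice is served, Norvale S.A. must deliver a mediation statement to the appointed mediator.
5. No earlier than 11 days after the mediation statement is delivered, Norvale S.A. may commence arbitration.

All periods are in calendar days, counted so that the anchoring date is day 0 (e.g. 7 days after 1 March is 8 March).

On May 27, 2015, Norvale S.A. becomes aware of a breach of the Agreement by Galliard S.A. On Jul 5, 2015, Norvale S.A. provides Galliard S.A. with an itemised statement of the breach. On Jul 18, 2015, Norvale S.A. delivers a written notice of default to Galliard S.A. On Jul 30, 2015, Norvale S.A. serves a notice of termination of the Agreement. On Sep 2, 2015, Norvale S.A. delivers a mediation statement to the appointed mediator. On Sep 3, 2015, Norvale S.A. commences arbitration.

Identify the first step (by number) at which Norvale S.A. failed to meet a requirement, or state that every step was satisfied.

Step 4

Step 1: the window is 4–42 days after May 27, 2015 (when the breach is discovered), so May 31, 2015 through Jul 8, 2015; Jul 5, 2015 falls inside that range.
Step 2: the window is 12–51 days after Jul 5, 2015 (when the itemised statement is provided), so Jul 17, 2015 through Aug 25, 2015; done Jul 18, 2015 — within the window.
Step 3: 15 days after Jul 18, 2015 (when the default notice is delivered) is Aug 2, 2015; Jul 30, 2015 is within that limit.
Step 4: 8 days after Aug 13, 2015 (end of the 14-day hold period, which began when the termination notice is served on Jul 30, 2015) is Aug 21, 2015; done Sep 2, 2015 — 12 days late.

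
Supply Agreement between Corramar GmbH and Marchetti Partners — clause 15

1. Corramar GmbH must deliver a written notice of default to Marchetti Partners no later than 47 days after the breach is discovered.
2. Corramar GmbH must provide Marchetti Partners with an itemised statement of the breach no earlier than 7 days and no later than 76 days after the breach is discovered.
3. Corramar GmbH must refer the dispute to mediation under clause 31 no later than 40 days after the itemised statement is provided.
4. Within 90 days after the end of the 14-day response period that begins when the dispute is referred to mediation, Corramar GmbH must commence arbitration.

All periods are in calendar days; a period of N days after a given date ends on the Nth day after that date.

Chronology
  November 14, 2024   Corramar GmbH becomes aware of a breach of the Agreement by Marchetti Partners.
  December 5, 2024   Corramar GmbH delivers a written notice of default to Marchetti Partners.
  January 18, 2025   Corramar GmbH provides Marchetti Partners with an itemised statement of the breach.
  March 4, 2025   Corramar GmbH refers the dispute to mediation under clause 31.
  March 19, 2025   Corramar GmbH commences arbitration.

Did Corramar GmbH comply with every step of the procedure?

(1) due by November 14, 2024 + 47 days = December 31, 2024; done December 5, 2024 — timely.
(2) the permitted window runs from November 14, 2024 + 7 = November 21, 2024 to November 14, 2024 + 76 = January 29, 2025; done January 18, 2025, which is between those dates.
(3) due by January 18, 2025 + 40 days = February 27, 2025; March 4, 2025 misses that deadline by 5 days.
Later steps need not be reached.

No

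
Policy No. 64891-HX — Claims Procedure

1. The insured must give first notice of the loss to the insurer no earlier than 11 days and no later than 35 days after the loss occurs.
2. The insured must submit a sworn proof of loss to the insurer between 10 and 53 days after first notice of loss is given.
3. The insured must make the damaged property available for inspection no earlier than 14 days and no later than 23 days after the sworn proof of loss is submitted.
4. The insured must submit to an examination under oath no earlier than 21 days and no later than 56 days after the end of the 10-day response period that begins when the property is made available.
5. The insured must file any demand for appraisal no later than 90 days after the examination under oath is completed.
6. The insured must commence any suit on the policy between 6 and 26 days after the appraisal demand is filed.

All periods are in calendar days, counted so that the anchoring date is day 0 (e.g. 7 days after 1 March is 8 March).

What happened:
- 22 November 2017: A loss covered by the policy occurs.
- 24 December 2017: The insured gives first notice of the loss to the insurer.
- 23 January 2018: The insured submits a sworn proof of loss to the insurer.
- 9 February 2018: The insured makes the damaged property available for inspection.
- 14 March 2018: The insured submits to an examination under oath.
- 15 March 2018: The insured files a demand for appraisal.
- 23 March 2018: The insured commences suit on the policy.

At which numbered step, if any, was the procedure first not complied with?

Step 1: the window is 11–35 days after 22 November 2017 (when the loss occurs), so 3 December 2017 through 27 December 2017; done 24 December 2017, which is between those dates.
Step 2: the window is 10–53 days after 24 December 2017 (when first notice of loss is given), so 3 January 2018 through 15 February 2018; done 23 January 2018 — within the window.
Step 3: the window is 14–23 days after 23 January 2018 (when the sworn proof of loss is submitted), so 6 February 2018 through 15 February 2018; done 9 February 2018, which is between those dates.
Step 4: the window is 21–56 days after 19 February 2018 (end of the 10-day response period, which began when the property is made available on 9 February 2018), so 12 March 2018 through 16 April 2018; done 14 March 2018 — within the window.
Step 5: 90 days after 14 March 2018 (when the examination under oath is completed) is 12 June 2018; completed 15 March 2018, before the deadline.
Step 6: the window is 6–26 days after 15 March 2018 (when the appraisal demand is filed), so 21 March 2018 through 10 April 2018; done 23 March 2018, which is between those dates.

None — every step was satisfied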